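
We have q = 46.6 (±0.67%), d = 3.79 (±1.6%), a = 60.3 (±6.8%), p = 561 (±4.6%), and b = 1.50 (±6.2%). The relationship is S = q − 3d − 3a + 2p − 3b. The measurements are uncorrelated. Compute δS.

53.1

S is a linear combination, so absolute uncertainties add in quadrature:
  (δq)² = 0.0975;  (3·δd)² = 0.0331;  (3·δa)² = 151;  (2·δp)² = 2660;  (3·δb)² = 0.0778
δS = √(2820) = 53.1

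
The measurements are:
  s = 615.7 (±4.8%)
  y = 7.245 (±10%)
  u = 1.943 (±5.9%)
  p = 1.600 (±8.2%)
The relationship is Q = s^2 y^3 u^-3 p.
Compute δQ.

1.17e+07

Since Q is a product/quotient, work with relative uncertainties:
  (2·δs/s)² = (2×0.0480)² = 0.00922;  (3·δy/y)² = (3×0.100)² = 0.0900;  (-3·δu/u)² = (-3×0.0590)² = 0.0313;  (1·δp/p)² = (1×0.0820)² = 0.00672
δQ/Q = √(0.137) = 0.370
Q = 3.145e+07, so δQ = 0.370 × 3.145e+07 = 1.17e+07.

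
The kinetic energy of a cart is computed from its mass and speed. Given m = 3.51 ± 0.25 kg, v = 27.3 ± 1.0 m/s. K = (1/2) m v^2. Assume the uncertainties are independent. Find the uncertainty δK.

Since K is a product/quotient, work with relative uncertainties:
  (1·δm/m)² = (1×0.0712)² = 0.00507;  (2·δv/v)² = (2×0.0366)² = 0.00537
δK/K = √(0.0104) = 0.102
K = 1310 J, so δK = 0.102 × 1310 = 134 J.

134 J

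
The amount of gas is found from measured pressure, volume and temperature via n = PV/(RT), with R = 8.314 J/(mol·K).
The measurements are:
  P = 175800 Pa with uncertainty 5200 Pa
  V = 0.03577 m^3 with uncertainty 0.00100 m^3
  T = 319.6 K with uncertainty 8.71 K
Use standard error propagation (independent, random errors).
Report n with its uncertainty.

n is a product of powers, so relative uncertainties combine in quadrature:
  (1·δP/P)² = (1×0.0296)² = 0.000875;  (1·δV/V)² = (1×0.0280)² = 0.000782;  (-1·δT/T)² = (-1×0.0273)² = 0.000743
δn/n = √(0.00240) = 0.0490
n = 2.367 mol, so δn = 0.0490 × 2.367 = 0.116 mol.

2.367 ± 0.116 mol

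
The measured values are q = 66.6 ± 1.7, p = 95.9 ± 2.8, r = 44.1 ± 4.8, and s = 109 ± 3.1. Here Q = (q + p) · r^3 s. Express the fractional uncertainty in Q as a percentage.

32.8%

Let u = q + p = 162. δu = √(δq² + δp²) = √(2.89 + 7.84) = 3.28, so δu/u = 0.0202.
Q is then a monomial in u, r, s:
δQ/Q = √((δu/u)² + (3·δr/r)² + (1·δs/s)²) = √(0.000406 + 0.107 + 0.000809) = 0.328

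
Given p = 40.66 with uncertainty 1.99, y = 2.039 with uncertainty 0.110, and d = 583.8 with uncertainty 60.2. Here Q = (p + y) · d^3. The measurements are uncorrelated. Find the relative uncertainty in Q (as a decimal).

0.313

Let u = p + y = 42.70. δu = √(δp² + δy²) = √(3.96 + 0.0121) = 1.99, so δu/u = 0.0467.
Q is then a monomial in u, d:
δQ/Q = √((δu/u)² + (3·δd/d)²) = √(0.00218 + 0.0957) = 0.313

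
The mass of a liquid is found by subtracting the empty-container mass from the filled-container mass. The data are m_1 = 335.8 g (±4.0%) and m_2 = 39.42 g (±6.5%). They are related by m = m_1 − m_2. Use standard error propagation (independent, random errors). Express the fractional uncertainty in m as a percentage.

Sums and differences: (δm)² = Σ (cᵢ δxᵢ)².
  (δm_1)² = 180;  (δm_2)² = 6.57
δm = √(187) = 13.7 g
m = 296.4 g, so δm/m = 13.7/296.4 = 0.0461.

4.61%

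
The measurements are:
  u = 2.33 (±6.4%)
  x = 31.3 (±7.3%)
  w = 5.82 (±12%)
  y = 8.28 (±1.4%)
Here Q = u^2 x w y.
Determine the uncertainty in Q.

1560

Each factor contributes (exponent × relative error)² to (δQ/Q)²:
  (2·δu/u)² = (2×0.0640)² = 0.0164;  (1·δx/x)² = (1×0.0730)² = 0.00533;  (1·δw/w)² = (1×0.120)² = 0.0144;  (1·δy/y)² = (1×0.0140)² = 0.000196
δQ/Q = √(0.0363) = 0.191
Q = 8190, so δQ = 0.191 × 8190 = 1560.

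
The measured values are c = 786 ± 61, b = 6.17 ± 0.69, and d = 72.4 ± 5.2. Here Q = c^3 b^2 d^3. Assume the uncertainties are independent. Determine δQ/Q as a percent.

Products/powers → add relative errors in quadrature, weighted by exponent:
  (3·δc/c)² = (3×0.0776)² = 0.0542;  (2·δb/b)² = (2×0.112)² = 0.0500;  (3·δd/d)² = (3×0.0718)² = 0.0464
δQ/Q = √(0.151) = 0.388

38.8%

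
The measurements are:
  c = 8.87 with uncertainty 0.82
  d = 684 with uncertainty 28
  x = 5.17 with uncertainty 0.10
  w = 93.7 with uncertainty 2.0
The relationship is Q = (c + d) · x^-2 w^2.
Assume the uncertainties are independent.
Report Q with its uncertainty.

(2.28 ± 0.160) × 10^5

Let u = c + d = 693. δu = √(δc² + δd²) = √(0.672 + 784) = 28.0, so δu/u = 0.0404.
Q is then a monomial in u, x, w:
δQ/Q = √((δu/u)² + (-2·δx/x)² + (2·δw/w)²) = √(0.00163 + 0.00150 + 0.00182) = 0.0704
Q = 2.28e+05, so δQ = 0.0704 × 2.28e+05 = 16000.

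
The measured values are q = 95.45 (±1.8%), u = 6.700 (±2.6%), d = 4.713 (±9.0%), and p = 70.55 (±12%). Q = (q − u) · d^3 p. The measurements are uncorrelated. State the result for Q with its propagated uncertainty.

(6.555 ± 1.94) × 10^5

Let w = q − u = 88.75. δw = √(δq² + δu²) = √(2.95 + 0.0303) = 1.73, so δw/w = 0.0195.
Q is then a monomial in w, d, p:
δQ/Q = √((δw/w)² + (3·δd/d)² + (1·δp/p)²) = √(0.000379 + 0.0729 + 0.0144) = 0.296
Q = 655500, so δQ = 0.296 × 655500 = 1.94e+05.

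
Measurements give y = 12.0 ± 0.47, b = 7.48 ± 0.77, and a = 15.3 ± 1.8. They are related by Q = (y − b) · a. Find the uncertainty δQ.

Let u = y − b = 4.52. δu = √(δy² + δb²) = √(0.221 + 0.593) = 0.902, so δu/u = 0.200.
Q is then a monomial in u, a:
δQ/Q = √((δu/u)² + (1·δa/a)²) = √(0.0398 + 0.0138) = 0.232
Q = 69.2, so δQ = 0.232 × 69.2 = 16.0.

16.0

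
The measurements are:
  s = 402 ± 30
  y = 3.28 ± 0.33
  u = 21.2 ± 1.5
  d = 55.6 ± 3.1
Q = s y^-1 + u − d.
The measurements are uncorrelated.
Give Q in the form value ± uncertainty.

88.2 ± 15.7

Let p = s·y^-1 = 123. δp/p = √((1·δs/s)² + (-1·δy/y)²) = √(0.00557 + 0.0101) = 0.125, so δp = 15.4.
Q = p + u − d: δQ = √(δp² + δu² + δd²) = √(236 + 2.25 + 9.61) = 15.7
Q = 88.2.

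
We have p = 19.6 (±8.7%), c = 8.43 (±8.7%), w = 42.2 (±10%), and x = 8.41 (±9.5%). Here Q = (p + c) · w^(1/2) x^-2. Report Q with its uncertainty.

2.57 ± 0.534

Let u = p + c = 28.0. δu = √(δp² + δc²) = √(2.91 + 0.538) = 1.86, so δu/u = 0.0662.
Q is then a monomial in u, w, x:
δQ/Q = √((δu/u)² + (½·δw/w)² + (-2·δx/x)²) = √(0.00439 + 0.00250 + 0.0361) = 0.207
Q = 2.57, so δQ = 0.207 × 2.57 = 0.534.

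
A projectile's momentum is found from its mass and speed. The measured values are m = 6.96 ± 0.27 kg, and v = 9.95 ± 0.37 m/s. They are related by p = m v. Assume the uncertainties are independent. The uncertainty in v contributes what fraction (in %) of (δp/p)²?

(δp/p)² = (1·δm/m)² + (1·δv/v)²
  m term: (1×0.0388)² = 0.00150
  v term: (1×0.0372)² = 0.00138
Total = 0.00289. Share from v = 0.00138/0.00289 = 0.479.

47.9%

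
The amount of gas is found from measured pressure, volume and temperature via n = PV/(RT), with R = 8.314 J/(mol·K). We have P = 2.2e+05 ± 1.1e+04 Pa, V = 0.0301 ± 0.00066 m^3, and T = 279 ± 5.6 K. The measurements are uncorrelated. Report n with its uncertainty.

Relative error in a monomial: (δn/n)² = Σ (nᵢ · δxᵢ/xᵢ)².
  (1·δP/P)² = (1×0.0500)² = 0.00250;  (1·δV/V)² = (1×0.0219)² = 0.000481;  (-1·δT/T)² = (-1×0.0201)² = 0.000403
δn/n = √(0.00338) = 0.0582
n = 2.85 mol, so δn = 0.0582 × 2.85 = 0.166 mol.

2.85 ± 0.166 mol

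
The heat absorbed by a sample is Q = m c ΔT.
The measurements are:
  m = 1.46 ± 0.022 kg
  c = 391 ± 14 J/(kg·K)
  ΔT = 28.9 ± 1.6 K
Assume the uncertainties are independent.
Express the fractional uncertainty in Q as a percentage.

6.76%

Relative error in a monomial: (δQ/Q)² = Σ (nᵢ · δxᵢ/xᵢ)².
  (1·δm/m)² = (1×0.0151)² = 0.000227;  (1·δc/c)² = (1×0.0358)² = 0.00128;  (1·δΔT/ΔT)² = (1×0.0554)² = 0.00307
δQ/Q = √(0.00457) = 0.0676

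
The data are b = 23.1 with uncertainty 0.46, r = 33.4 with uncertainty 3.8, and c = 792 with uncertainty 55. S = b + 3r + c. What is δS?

Sums and differences: (δS)² = Σ (cᵢ δxᵢ)².
  (δb)² = 0.212;  (3·δr)² = 130;  (δc)² = 3020
δS = √(3160) = 56.2

56.2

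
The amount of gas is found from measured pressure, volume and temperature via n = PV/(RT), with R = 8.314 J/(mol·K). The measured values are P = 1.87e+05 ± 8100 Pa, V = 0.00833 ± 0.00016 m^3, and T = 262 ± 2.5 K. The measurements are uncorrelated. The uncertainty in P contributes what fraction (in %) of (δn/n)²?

(δn/n)² = (1·δP/P)² + (1·δV/V)² + (-1·δT/T)²
  P term: (1×0.0433)² = 0.00188
  V term: (1×0.0192)² = 0.000369
  T term: (-1×0.00954)² = 9.1e-05
Total = 0.00234. Share from P = 0.00188/0.00234 = 0.803.

80.3%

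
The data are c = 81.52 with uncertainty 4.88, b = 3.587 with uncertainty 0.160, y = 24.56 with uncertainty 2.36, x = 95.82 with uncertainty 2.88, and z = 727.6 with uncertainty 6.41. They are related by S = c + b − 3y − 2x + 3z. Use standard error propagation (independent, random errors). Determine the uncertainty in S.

21.8

Absolute uncertainties add in quadrature for a linear combination:
  (δc)² = 23.8;  (δb)² = 0.0256;  (3·δy)² = 50.1;  (2·δx)² = 33.2;  (3·δz)² = 370
δS = √(477) = 21.8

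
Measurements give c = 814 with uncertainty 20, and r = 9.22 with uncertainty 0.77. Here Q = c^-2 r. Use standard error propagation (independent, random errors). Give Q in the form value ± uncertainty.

Products/powers → add relative errors in quadrature, weighted by exponent:
  (-2·δc/c)² = (-2×0.0246)² = 0.00241;  (1·δr/r)² = (1×0.0835)² = 0.00697
δQ/Q = √(0.00939) = 0.0969
Q = 1.39e-05, so δQ = 0.0969 × 1.39e-05 = 1.35e-06.

(1.39 ± 0.135) × 10^-5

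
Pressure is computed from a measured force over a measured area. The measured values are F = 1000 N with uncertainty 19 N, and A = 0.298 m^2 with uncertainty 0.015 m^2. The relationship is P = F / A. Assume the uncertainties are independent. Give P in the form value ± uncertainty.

3360 ± 181 Pa

Since P is a product/quotient, work with relative uncertainties:
  (1·δF/F)² = (1×0.0190)² = 0.000361;  (-1·δA/A)² = (-1×0.0503)² = 0.00253
δP/P = √(0.00289) = 0.0538
P = 3360 Pa, so δP = 0.0538 × 3360 = 181 Pa.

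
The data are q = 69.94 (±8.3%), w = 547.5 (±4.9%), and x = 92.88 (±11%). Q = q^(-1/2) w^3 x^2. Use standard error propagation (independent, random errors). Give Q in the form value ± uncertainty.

Relative error in a monomial: (δQ/Q)² = Σ (nᵢ · δxᵢ/xᵢ)².
  (−½·δq/q)² = (-0.5×0.0830)² = 0.00172;  (3·δw/w)² = (3×0.0490)² = 0.0216;  (2·δx/x)² = (2×0.110)² = 0.0484
δQ/Q = √(0.0717) = 0.268
Q = 1.693e+11, so δQ = 0.268 × 1.693e+11 = 4.53e+10.

(1.693 ± 0.453) × 10^11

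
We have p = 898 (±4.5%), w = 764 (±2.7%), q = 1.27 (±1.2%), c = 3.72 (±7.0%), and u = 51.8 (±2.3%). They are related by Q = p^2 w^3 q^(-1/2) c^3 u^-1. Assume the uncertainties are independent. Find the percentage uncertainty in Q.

Products/powers → add relative errors in quadrature, weighted by exponent:
  (2·δp/p)² = (2×0.0450)² = 0.00810;  (3·δw/w)² = (3×0.0270)² = 0.00656;  (−½·δq/q)² = (-0.5×0.0120)² = 3.6e-05;  (3·δc/c)² = (3×0.0700)² = 0.0441;  (-1·δu/u)² = (-1×0.0230)² = 0.000529
δQ/Q = √(0.0593) = 0.244

24.4%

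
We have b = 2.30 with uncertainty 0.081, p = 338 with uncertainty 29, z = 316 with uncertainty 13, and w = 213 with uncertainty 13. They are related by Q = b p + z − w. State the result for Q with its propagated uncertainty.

880 ± 74.4

Let h = b·p = 777. δh/h = √((1·δb/b)² + (1·δp/p)²) = √(0.00124 + 0.00736) = 0.0927, so δh = 72.1.
Q = h + z − w: δQ = √(δh² + δz² + δw²) = √(5200 + 169 + 169) = 74.4
Q = 880.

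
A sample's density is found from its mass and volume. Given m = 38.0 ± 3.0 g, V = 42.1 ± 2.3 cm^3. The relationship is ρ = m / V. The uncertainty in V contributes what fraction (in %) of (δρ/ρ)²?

32.4%

(δρ/ρ)² = (1·δm/m)² + (-1·δV/V)²
  m term: (1×0.0789)² = 0.00623
  V term: (-1×0.0546)² = 0.00298
Total = 0.00922. Share from V = 0.00298/0.00922 = 0.324.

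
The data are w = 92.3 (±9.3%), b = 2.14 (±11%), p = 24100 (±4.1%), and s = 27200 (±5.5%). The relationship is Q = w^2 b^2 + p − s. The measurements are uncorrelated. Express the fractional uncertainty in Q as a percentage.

31.7%

Let h = w^2·b^2 = 39000. δh/h = √((2·δw/w)² + (2·δb/b)²) = √(0.0346 + 0.0484) = 0.288, so δh = 11200.
Q = h + p − s: δQ = √(δh² + δp² + δs²) = √(1.26e+08 + 9.76e+05 + 2.24e+06) = 11400
Q = 35900, so δQ/Q = 11400/35900 = 0.317.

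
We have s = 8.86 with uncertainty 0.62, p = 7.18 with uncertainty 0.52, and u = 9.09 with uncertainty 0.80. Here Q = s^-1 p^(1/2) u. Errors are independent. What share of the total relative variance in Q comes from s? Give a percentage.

35.1%

(δQ/Q)² = (-1·δs/s)² + (½·δp/p)² + (1·δu/u)²
  s term: (-1×0.0700)² = 0.00490
  p term: (0.5×0.0724)² = 0.00131
  u term: (1×0.0880)² = 0.00775
Total = 0.0140. Share from s = 0.00490/0.0140 = 0.351.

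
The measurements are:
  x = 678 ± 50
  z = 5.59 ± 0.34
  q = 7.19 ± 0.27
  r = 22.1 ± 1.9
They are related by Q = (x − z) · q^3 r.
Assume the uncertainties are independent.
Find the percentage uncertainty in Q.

16.0%

Let u = x − z = 672. δu = √(δx² + δz²) = √(2500 + 0.116) = 50.0, so δu/u = 0.0744.
Q is then a monomial in u, q, r:
δQ/Q = √((δu/u)² + (3·δq/q)² + (1·δr/r)²) = √(0.00553 + 0.0127 + 0.00739) = 0.160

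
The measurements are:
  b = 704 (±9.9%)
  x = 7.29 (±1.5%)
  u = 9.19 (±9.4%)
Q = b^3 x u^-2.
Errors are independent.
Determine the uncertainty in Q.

1.06e+07

Products/powers → add relative errors in quadrature, weighted by exponent:
  (3·δb/b)² = (3×0.0990)² = 0.0882;  (1·δx/x)² = (1×0.0150)² = 0.000225;  (-2·δu/u)² = (-2×0.0940)² = 0.0353
δQ/Q = √(0.124) = 0.352
Q = 3.01e+07, so δQ = 0.352 × 3.01e+07 = 1.06e+07.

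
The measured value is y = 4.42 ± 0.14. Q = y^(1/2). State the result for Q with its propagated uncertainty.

2.10 ± 0.0333

Q ∝ y^(1/2), so δQ/Q = |½| · δy/y = 0.5 × 0.0317 = 0.0158.
Q = 2.10, so δQ = 0.0158 × 2.10 = 0.0333.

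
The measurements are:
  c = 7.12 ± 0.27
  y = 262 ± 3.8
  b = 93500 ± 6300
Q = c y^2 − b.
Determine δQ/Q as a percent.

6.12%

Let p = c·y^2 = 4.89e+05. δp/p = √((1·δc/c)² + (2·δy/y)²) = √(0.00144 + 0.000841) = 0.0477, so δp = 23300.
Q = p − b: δQ = √(δp² + δb²) = √(5.45e+08 + 3.97e+07) = 24200
Q = 3.95e+05, so δQ/Q = 24200/3.95e+05 = 0.0612.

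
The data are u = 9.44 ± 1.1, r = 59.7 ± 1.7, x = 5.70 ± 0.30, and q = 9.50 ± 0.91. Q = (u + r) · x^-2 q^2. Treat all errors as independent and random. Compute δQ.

42.4

Let w = u + r = 69.1. δw = √(δu² + δr²) = √(1.21 + 2.89) = 2.02, so δw/w = 0.0293.
Q is then a monomial in w, x, q:
δQ/Q = √((δw/w)² + (-2·δx/x)² + (2·δq/q)²) = √(0.000858 + 0.0111 + 0.0367) = 0.221
Q = 192, so δQ = 0.221 × 192 = 42.4.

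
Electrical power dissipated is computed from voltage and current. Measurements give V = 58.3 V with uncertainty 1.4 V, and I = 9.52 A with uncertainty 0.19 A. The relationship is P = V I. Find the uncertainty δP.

Since P is a product/quotient, work with relative uncertainties:
  (1·δV/V)² = (1×0.0240)² = 0.000577;  (1·δI/I)² = (1×0.0200)² = 0.000398
δP/P = √(0.000975) = 0.0312
P = 555 W, so δP = 0.0312 × 555 = 17.3 W.

17.3 W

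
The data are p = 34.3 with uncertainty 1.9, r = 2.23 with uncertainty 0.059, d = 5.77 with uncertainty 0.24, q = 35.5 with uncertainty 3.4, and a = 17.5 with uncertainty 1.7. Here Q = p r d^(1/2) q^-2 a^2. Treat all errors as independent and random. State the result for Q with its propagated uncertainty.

For a monomial Q ∝ p, r, d^(1/2), q^-2, a^2, fractional errors add in quadrature:
  (1·δp/p)² = (1×0.0554)² = 0.00307;  (1·δr/r)² = (1×0.0265)² = 0.000700;  (½·δd/d)² = (0.5×0.0416)² = 0.000433;  (-2·δq/q)² = (-2×0.0958)² = 0.0367;  (2·δa/a)² = (2×0.0971)² = 0.0377
δQ/Q = √(0.0786) = 0.280
Q = 44.6, so δQ = 0.280 × 44.6 = 12.5.

44.6 ± 12.5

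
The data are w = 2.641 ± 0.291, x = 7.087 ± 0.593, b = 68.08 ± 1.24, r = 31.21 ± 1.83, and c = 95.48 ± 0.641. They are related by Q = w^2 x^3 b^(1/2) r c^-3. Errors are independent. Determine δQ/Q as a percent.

Since Q is a product/quotient, work with relative uncertainties:
  (2·δw/w)² = (2×0.110)² = 0.0486;  (3·δx/x)² = (3×0.0837)² = 0.0630;  (½·δb/b)² = (0.5×0.0182)² = 8.29e-05;  (1·δr/r)² = (1×0.0586)² = 0.00344;  (-3·δc/c)² = (-3×0.00671)² = 0.000406
δQ/Q = √(0.116) = 0.340

34.0%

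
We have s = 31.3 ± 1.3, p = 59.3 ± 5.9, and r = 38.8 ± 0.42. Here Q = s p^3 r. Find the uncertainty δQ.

Each factor contributes (exponent × relative error)² to (δQ/Q)²:
  (1·δs/s)² = (1×0.0415)² = 0.00173;  (3·δp/p)² = (3×0.0995)² = 0.0891;  (1·δr/r)² = (1×0.0108)² = 0.000117
δQ/Q = √(0.0909) = 0.302
Q = 2.53e+08, so δQ = 0.302 × 2.53e+08 = 7.64e+07.

7.64e+07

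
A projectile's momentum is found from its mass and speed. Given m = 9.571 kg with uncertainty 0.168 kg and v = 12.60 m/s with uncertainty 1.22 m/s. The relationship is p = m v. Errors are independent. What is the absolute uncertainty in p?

Products/powers → add relative errors in quadrature, weighted by exponent:
  (1·δm/m)² = (1×0.0176)² = 0.000308;  (1·δv/v)² = (1×0.0968)² = 0.00938
δp/p = √(0.00968) = 0.0984
p = 120.6 kg·m/s, so δp = 0.0984 × 120.6 = 11.9 kg·m/s.

11.9 kg·m/s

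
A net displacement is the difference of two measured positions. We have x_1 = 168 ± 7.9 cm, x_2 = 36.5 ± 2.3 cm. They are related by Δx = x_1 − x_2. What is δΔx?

8.23 cm

Each term contributes (cᵢ δxᵢ)² to (δΔx)²:
  (δx_1)² = 62.4;  (δx_2)² = 5.29
δΔx = √(67.7) = 8.23 cm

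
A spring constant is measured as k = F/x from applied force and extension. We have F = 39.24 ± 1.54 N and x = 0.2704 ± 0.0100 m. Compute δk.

Products/powers → add relative errors in quadrature, weighted by exponent:
  (1·δF/F)² = (1×0.0392)² = 0.00154;  (-1·δx/x)² = (-1×0.0370)² = 0.00137
δk/k = √(0.00291) = 0.0539
k = 145.1 N/m, so δk = 0.0539 × 145.1 = 7.83 N/m.

7.83 N/m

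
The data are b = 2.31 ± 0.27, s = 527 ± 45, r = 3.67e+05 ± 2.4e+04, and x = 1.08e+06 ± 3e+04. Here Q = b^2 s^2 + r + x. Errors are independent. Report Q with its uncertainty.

Let p = b^2·s^2 = 1.48e+06. δp/p = √((2·δb/b)² + (2·δs/s)²) = √(0.0546 + 0.0292) = 0.290, so δp = 4.29e+05.
Q = p + r + x: δQ = √(δp² + δr² + δx²) = √(1.84e+11 + 5.76e+08 + 9e+08) = 4.31e+05
Q = 2.93e+06.

(2.93 ± 0.431) × 10^6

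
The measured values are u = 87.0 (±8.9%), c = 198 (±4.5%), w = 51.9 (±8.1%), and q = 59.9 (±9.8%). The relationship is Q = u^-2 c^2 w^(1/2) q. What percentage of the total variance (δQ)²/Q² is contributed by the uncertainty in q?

(δQ/Q)² = (-2·δu/u)² + (2·δc/c)² + (½·δw/w)² + (1·δq/q)²
  u term: (-2×0.0890)² = 0.0317
  c term: (2×0.0450)² = 0.00810
  w term: (0.5×0.0810)² = 0.00164
  q term: (1×0.0980)² = 0.00960
Total = 0.0510. Share from q = 0.00960/0.0510 = 0.188.

18.8%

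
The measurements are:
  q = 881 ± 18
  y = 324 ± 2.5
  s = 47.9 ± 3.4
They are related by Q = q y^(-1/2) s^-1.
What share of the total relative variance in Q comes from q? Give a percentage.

(δQ/Q)² = (1·δq/q)² + (−½·δy/y)² + (-1·δs/s)²
  q term: (1×0.0204)² = 0.000417
  y term: (-0.5×0.00772)² = 1.49e-05
  s term: (-1×0.0710)² = 0.00504
Total = 0.00547. Share from q = 0.000417/0.00547 = 0.0763.

7.63%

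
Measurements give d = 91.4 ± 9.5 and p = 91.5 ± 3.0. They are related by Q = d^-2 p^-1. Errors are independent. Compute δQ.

Products/powers → add relative errors in quadrature, weighted by exponent:
  (-2·δd/d)² = (-2×0.104)² = 0.0432;  (-1·δp/p)² = (-1×0.0328)² = 0.00107
δQ/Q = √(0.0443) = 0.210
Q = 1.31e-06, so δQ = 0.210 × 1.31e-06 = 2.75e-07.

2.75e-07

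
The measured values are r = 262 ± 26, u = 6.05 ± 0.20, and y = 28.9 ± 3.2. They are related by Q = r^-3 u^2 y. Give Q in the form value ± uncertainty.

Each factor contributes (exponent × relative error)² to (δQ/Q)²:
  (-3·δr/r)² = (-3×0.0992)² = 0.0886;  (2·δu/u)² = (2×0.0331)² = 0.00437;  (1·δy/y)² = (1×0.111)² = 0.0123
δQ/Q = √(0.105) = 0.324
Q = 5.88e-05, so δQ = 0.324 × 5.88e-05 = 1.91e-05.

(5.88 ± 1.91) × 10^-5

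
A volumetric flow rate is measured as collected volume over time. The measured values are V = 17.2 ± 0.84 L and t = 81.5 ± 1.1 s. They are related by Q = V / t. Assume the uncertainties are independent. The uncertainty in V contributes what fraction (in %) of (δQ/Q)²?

92.9%

(δQ/Q)² = (1·δV/V)² + (-1·δt/t)²
  V term: (1×0.0488)² = 0.00239
  t term: (-1×0.0135)² = 0.000182
Total = 0.00257. Share from V = 0.00239/0.00257 = 0.929.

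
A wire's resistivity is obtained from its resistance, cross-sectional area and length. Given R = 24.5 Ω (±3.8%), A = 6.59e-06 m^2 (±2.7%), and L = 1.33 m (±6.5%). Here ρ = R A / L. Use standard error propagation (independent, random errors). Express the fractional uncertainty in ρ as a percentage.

Each factor contributes (exponent × relative error)² to (δρ/ρ)²:
  (1·δR/R)² = (1×0.0380)² = 0.00144;  (1·δA/A)² = (1×0.0270)² = 0.000729;  (-1·δL/L)² = (-1×0.0650)² = 0.00423
δρ/ρ = √(0.00640) = 0.0800

8.00%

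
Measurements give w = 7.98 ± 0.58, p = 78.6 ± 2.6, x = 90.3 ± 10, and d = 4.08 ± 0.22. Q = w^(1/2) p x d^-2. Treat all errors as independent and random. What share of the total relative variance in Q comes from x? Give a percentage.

46.6%

(δQ/Q)² = (½·δw/w)² + (1·δp/p)² + (1·δx/x)² + (-2·δd/d)²
  w term: (0.5×0.0727)² = 0.00132
  p term: (1×0.0331)² = 0.00109
  x term: (1×0.111)² = 0.0123
  d term: (-2×0.0539)² = 0.0116
Total = 0.0263. Share from x = 0.0123/0.0263 = 0.466.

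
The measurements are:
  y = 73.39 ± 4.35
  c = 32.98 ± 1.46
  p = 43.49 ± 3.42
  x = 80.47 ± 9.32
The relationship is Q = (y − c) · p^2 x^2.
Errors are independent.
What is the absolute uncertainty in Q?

Let u = y − c = 40.41. δu = √(δy² + δc²) = √(18.9 + 2.13) = 4.59, so δu/u = 0.114.
Q is then a monomial in u, p, x:
δQ/Q = √((δu/u)² + (2·δp/p)² + (2·δx/x)²) = √(0.0129 + 0.0247 + 0.0537) = 0.302
Q = 4.949e+08, so δQ = 0.302 × 4.949e+08 = 1.5e+08.

1.5e+08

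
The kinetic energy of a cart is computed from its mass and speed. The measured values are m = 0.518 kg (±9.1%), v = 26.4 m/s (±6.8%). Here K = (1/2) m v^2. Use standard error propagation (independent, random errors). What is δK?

29.5 J

Since K is a product/quotient, work with relative uncertainties:
  (1·δm/m)² = (1×0.0910)² = 0.00828;  (2·δv/v)² = (2×0.0680)² = 0.0185
δK/K = √(0.0268) = 0.164
K = 181 J, so δK = 0.164 × 181 = 29.5 J.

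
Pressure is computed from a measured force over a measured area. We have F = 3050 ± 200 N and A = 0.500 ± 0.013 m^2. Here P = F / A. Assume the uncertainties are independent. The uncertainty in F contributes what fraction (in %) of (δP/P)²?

86.4%

(δP/P)² = (1·δF/F)² + (-1·δA/A)²
  F term: (1×0.0656)² = 0.00430
  A term: (-1×0.0260)² = 0.000676
Total = 0.00498. Share from F = 0.00430/0.00498 = 0.864.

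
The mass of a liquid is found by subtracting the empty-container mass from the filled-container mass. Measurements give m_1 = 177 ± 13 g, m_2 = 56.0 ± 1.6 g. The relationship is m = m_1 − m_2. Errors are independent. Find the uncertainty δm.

13.1 g

Absolute uncertainties add in quadrature for a linear combination:
  (δm_1)² = 169;  (δm_2)² = 2.56
δm = √(172) = 13.1 g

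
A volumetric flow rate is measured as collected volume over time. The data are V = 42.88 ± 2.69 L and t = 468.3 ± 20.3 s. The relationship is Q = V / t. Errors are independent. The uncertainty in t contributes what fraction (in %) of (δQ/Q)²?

32.3%

(δQ/Q)² = (1·δV/V)² + (-1·δt/t)²
  V term: (1×0.0627)² = 0.00394
  t term: (-1×0.0433)² = 0.00188
Total = 0.00581. Share from t = 0.00188/0.00581 = 0.323.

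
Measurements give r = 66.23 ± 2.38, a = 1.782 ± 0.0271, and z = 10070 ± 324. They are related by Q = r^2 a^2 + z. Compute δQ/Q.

Let p = r^2·a^2 = 13930. δp/p = √((2·δr/r)² + (2·δa/a)²) = √(0.00517 + 0.000925) = 0.0780, so δp = 1090.
Q = p + z: δQ = √(δp² + δz²) = √(1.18e+06 + 1.05e+05) = 1130
Q = 24000, so δQ/Q = 1130/24000 = 0.0473.

0.0473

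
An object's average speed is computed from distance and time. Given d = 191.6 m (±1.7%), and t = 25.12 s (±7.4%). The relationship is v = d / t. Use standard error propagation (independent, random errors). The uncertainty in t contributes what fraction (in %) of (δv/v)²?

(δv/v)² = (1·δd/d)² + (-1·δt/t)²
  d term: (1×0.0170)² = 0.000289
  t term: (-1×0.0740)² = 0.00548
Total = 0.00577. Share from t = 0.00548/0.00577 = 0.950.

95.0%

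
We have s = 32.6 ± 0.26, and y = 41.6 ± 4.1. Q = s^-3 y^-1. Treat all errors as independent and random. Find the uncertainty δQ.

7.04e-08

For a monomial Q ∝ s^-3, y^-1, fractional errors add in quadrature:
  (-3·δs/s)² = (-3×0.00798)² = 0.000572;  (-1·δy/y)² = (-1×0.0986)² = 0.00971
δQ/Q = √(0.0103) = 0.101
Q = 6.94e-07, so δQ = 0.101 × 6.94e-07 = 7.04e-08.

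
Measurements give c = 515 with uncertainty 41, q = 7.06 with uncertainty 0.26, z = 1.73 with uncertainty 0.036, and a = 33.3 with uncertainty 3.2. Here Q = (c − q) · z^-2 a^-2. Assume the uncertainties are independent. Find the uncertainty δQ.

0.0325

Let u = c − q = 508. δu = √(δc² + δq²) = √(1680 + 0.0676) = 41.0, so δu/u = 0.0807.
Q is then a monomial in u, z, a:
δQ/Q = √((δu/u)² + (-2·δz/z)² + (-2·δa/a)²) = √(0.00652 + 0.00173 + 0.0369) = 0.213
Q = 0.153, so δQ = 0.213 × 0.153 = 0.0325.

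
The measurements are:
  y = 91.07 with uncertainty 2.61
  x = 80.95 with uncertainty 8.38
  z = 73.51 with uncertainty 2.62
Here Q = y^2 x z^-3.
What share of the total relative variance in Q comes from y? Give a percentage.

(δQ/Q)² = (2·δy/y)² + (1·δx/x)² + (-3·δz/z)²
  y term: (2×0.0287)² = 0.00329
  x term: (1×0.104)² = 0.0107
  z term: (-3×0.0356)² = 0.0114
Total = 0.0254. Share from y = 0.00329/0.0254 = 0.129.

12.9%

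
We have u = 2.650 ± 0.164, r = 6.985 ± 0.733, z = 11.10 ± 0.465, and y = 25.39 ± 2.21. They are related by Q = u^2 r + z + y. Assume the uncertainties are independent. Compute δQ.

8.27

Let p = u^2·r = 49.05. δp/p = √((2·δu/u)² + (1·δr/r)²) = √(0.0153 + 0.0110) = 0.162, so δp = 7.96.
Q = p + z + y: δQ = √(δp² + δz² + δy²) = √(63.4 + 0.216 + 4.88) = 8.27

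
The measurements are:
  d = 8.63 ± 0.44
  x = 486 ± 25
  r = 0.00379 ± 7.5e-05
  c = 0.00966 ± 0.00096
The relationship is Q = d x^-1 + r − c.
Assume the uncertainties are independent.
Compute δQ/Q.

0.135

Let p = d·x^-1 = 0.0178. δp/p = √((1·δd/d)² + (-1·δx/x)²) = √(0.00260 + 0.00265) = 0.0724, so δp = 0.00129.
Q = p + r − c: δQ = √(δp² + δr² + δc²) = √(1.65e-06 + 5.62e-09 + 9.22e-07) = 0.00161
Q = 0.0119, so δQ/Q = 0.00161/0.0119 = 0.135.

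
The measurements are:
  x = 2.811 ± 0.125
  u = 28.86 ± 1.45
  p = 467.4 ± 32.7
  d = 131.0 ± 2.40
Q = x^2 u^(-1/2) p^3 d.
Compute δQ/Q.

0.230

Products/powers → add relative errors in quadrature, weighted by exponent:
  (2·δx/x)² = (2×0.0445)² = 0.00791;  (−½·δu/u)² = (-0.5×0.0502)² = 0.000631;  (3·δp/p)² = (3×0.0700)² = 0.0441;  (1·δd/d)² = (1×0.0183)² = 0.000336
δQ/Q = √(0.0529) = 0.230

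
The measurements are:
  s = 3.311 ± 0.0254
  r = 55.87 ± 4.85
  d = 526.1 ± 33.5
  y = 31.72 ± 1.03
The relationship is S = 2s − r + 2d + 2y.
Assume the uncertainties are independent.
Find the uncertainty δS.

For a sum/difference, combine absolute errors in quadrature:
  (2·δs)² = 0.00258;  (δr)² = 23.5;  (2·δd)² = 4490;  (2·δy)² = 4.24
δS = √(4520) = 67.2

67.2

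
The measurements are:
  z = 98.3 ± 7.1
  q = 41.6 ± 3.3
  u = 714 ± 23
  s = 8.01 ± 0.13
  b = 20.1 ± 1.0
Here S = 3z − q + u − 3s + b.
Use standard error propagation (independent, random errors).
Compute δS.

Each term contributes (cᵢ δxᵢ)² to (δS)²:
  (3·δz)² = 454;  (δq)² = 10.9;  (δu)² = 529;  (3·δs)² = 0.152;  (δb)² = 1.00
δS = √(995) = 31.5

31.5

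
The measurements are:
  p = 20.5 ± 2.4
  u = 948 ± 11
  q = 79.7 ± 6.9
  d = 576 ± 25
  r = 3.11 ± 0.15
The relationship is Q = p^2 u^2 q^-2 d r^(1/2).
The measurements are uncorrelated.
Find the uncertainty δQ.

1.79e+07

Q is a product of powers, so relative uncertainties combine in quadrature:
  (2·δp/p)² = (2×0.117)² = 0.0548;  (2·δu/u)² = (2×0.0116)² = 0.000539;  (-2·δq/q)² = (-2×0.0866)² = 0.0300;  (1·δd/d)² = (1×0.0434)² = 0.00188;  (½·δr/r)² = (0.5×0.0482)² = 0.000582
δQ/Q = √(0.0878) = 0.296
Q = 6.04e+07, so δQ = 0.296 × 6.04e+07 = 1.79e+07.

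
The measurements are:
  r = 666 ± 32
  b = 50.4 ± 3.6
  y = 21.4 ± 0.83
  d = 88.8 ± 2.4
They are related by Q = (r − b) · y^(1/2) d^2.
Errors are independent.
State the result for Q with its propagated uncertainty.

Let u = r − b = 616. δu = √(δr² + δb²) = √(1020 + 13.0) = 32.2, so δu/u = 0.0523.
Q is then a monomial in u, y, d:
δQ/Q = √((δu/u)² + (½·δy/y)² + (2·δd/d)²) = √(0.00274 + 0.000376 + 0.00292) = 0.0777
Q = 2.25e+07, so δQ = 0.0777 × 2.25e+07 = 1.74e+06.

(2.25 ± 0.174) × 10^7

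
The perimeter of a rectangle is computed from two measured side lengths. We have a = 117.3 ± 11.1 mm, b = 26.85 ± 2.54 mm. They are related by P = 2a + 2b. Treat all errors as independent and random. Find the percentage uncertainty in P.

7.90%

For a sum/difference, combine absolute errors in quadrature:
  (2·δa)² = 493;  (2·δb)² = 25.8
δP = √(519) = 22.8 mm
P = 288.3 mm, so δP/P = 22.8/288.3 = 0.0790.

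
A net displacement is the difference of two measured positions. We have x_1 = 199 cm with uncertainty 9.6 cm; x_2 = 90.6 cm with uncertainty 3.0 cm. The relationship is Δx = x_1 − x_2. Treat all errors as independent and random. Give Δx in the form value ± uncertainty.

Each term contributes (cᵢ δxᵢ)² to (δΔx)²:
  (δx_1)² = 92.2;  (δx_2)² = 9.00
δΔx = √(101) = 10.1 cm
Δx = 108 cm.

108 ± 10.1 cm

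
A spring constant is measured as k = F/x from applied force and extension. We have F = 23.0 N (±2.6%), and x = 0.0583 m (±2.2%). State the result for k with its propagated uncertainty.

k is a product of powers, so relative uncertainties combine in quadrature:
  (1·δF/F)² = (1×0.0260)² = 0.000676;  (-1·δx/x)² = (-1×0.0220)² = 0.000484
δk/k = √(0.00116) = 0.0341
k = 395 N/m, so δk = 0.0341 × 395 = 13.4 N/m.

395 ± 13.4 N/m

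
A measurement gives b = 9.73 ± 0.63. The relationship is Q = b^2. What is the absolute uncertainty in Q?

For a monomial Q ∝ b^2, fractional errors add in quadrature:
  (2·δb/b)² = (2×0.0647)² = 0.0168
δQ/Q = √(0.0168) = 0.129
Q = 94.7, so δQ = 0.129 × 94.7 = 12.3.

12.3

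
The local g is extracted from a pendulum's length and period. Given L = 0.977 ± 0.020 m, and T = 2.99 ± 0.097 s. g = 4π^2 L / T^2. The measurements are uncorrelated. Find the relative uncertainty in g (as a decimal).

g is a product of powers, so relative uncertainties combine in quadrature:
  (1·δL/L)² = (1×0.0205)² = 0.000419;  (-2·δT/T)² = (-2×0.0324)² = 0.00421
δg/g = √(0.00463) = 0.0680

0.0680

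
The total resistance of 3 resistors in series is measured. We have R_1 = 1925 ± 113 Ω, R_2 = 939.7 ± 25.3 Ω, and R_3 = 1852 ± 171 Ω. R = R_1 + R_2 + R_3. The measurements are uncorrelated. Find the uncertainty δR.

207 Ω

Sums and differences: (δR)² = Σ (cᵢ δxᵢ)².
  (δR_1)² = 12800;  (δR_2)² = 640;  (δR_3)² = 29200
δR = √(42700) = 207 Ω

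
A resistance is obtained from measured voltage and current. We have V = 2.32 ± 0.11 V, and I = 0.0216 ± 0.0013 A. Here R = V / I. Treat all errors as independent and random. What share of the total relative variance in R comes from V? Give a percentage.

(δR/R)² = (1·δV/V)² + (-1·δI/I)²
  V term: (1×0.0474)² = 0.00225
  I term: (-1×0.0602)² = 0.00362
Total = 0.00587. Share from V = 0.00225/0.00587 = 0.383.

38.3%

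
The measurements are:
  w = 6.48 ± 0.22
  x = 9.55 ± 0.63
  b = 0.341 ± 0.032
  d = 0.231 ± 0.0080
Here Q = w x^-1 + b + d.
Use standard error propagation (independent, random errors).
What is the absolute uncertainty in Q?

Let p = w·x^-1 = 0.679. δp/p = √((1·δw/w)² + (-1·δx/x)²) = √(0.00115 + 0.00435) = 0.0742, so δp = 0.0503.
Q = p + b + d: δQ = √(δp² + δb² + δd²) = √(0.00253 + 0.00102 + 6.4e-05) = 0.0602

0.0602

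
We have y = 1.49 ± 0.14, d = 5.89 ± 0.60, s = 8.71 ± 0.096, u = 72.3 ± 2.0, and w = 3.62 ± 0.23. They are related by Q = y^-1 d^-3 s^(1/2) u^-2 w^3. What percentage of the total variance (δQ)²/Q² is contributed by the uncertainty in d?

(δQ/Q)² = (-1·δy/y)² + (-3·δd/d)² + (½·δs/s)² + (-2·δu/u)² + (3·δw/w)²
  y term: (-1×0.0940)² = 0.00883
  d term: (-3×0.102)² = 0.0934
  s term: (0.5×0.0110)² = 3.04e-05
  u term: (-2×0.0277)² = 0.00306
  w term: (3×0.0635)² = 0.0363
Total = 0.142. Share from d = 0.0934/0.142 = 0.659.

65.9%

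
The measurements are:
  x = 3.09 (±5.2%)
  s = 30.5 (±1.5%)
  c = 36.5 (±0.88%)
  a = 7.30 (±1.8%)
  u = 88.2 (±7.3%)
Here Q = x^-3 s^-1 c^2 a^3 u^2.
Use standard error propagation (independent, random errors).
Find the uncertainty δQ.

Since Q is a product/quotient, work with relative uncertainties:
  (-3·δx/x)² = (-3×0.0520)² = 0.0243;  (-1·δs/s)² = (-1×0.0150)² = 0.000225;  (2·δc/c)² = (2×0.00880)² = 0.000310;  (3·δa/a)² = (3×0.0180)² = 0.00292;  (2·δu/u)² = (2×0.0730)² = 0.0213
δQ/Q = √(0.0491) = 0.222
Q = 4.48e+06, so δQ = 0.222 × 4.48e+06 = 9.93e+05.

9.93e+05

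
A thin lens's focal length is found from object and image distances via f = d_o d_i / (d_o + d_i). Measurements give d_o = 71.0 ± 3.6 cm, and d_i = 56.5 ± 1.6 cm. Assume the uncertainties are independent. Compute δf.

0.864 cm

∂f/∂d_o = (d_i/(d_o+d_i))² = 0.196;  ∂f/∂d_i = (d_o/(d_o+d_i))² = 0.310
δf = √((∂f/∂d_o · δd_o)² + (∂f/∂d_i · δd_i)²) = √(0.500 + 0.246) = 0.864 cm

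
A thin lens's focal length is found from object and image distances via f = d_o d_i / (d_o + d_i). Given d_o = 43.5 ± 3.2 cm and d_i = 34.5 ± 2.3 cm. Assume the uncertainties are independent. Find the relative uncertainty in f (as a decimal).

∂f/∂d_o = (d_i/(d_o+d_i))² = 0.196;  ∂f/∂d_i = (d_o/(d_o+d_i))² = 0.311
δf = √((∂f/∂d_o · δd_o)² + (∂f/∂d_i · δd_i)²) = √(0.392 + 0.512) = 0.951 cm
f = 19.2 cm, so δf/f = 0.951/19.2 = 0.0494.

0.0494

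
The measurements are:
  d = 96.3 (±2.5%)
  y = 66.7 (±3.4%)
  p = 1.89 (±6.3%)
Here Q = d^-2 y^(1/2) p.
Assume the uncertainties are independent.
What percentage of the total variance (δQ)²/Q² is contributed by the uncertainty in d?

(δQ/Q)² = (-2·δd/d)² + (½·δy/y)² + (1·δp/p)²
  d term: (-2×0.0250)² = 0.00250
  y term: (0.5×0.0340)² = 0.000289
  p term: (1×0.0630)² = 0.00397
Total = 0.00676. Share from d = 0.00250/0.00676 = 0.370.

37.0%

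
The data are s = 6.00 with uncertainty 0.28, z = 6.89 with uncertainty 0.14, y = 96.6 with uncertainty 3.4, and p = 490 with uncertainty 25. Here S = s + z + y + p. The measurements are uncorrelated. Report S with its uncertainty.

S is a linear combination, so absolute uncertainties add in quadrature:
  (δs)² = 0.0784;  (δz)² = 0.0196;  (δy)² = 11.6;  (δp)² = 625
δS = √(637) = 25.2
S = 599.

599 ± 25.2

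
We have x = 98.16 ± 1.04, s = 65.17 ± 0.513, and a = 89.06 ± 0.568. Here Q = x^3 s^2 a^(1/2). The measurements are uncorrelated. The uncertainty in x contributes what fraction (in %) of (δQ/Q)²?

79.7%

(δQ/Q)² = (3·δx/x)² + (2·δs/s)² + (½·δa/a)²
  x term: (3×0.0106)² = 0.00101
  s term: (2×0.00787)² = 0.000248
  a term: (0.5×0.00638)² = 1.02e-05
Total = 0.00127. Share from x = 0.00101/0.00127 = 0.797.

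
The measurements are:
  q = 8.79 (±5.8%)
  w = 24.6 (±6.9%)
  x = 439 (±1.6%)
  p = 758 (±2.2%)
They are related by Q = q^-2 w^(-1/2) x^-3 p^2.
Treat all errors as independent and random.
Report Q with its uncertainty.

(1.77 ± 0.244) × 10^-5

For a monomial Q ∝ q^-2, w^(-1/2), x^-3, p^2, fractional errors add in quadrature:
  (-2·δq/q)² = (-2×0.0580)² = 0.0135;  (−½·δw/w)² = (-0.5×0.0690)² = 0.00119;  (-3·δx/x)² = (-3×0.0160)² = 0.00230;  (2·δp/p)² = (2×0.0220)² = 0.00194
δQ/Q = √(0.0189) = 0.137
Q = 1.77e-05, so δQ = 0.137 × 1.77e-05 = 2.44e-06.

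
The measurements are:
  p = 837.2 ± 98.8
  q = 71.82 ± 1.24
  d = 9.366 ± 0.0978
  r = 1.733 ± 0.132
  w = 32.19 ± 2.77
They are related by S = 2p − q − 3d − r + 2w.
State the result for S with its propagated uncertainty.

1637 ± 198

Absolute uncertainties add in quadrature for a linear combination:
  (2·δp)² = 39000;  (δq)² = 1.54;  (3·δd)² = 0.0861;  (δr)² = 0.0174;  (2·δw)² = 30.7
δS = √(39100) = 198
S = 1637.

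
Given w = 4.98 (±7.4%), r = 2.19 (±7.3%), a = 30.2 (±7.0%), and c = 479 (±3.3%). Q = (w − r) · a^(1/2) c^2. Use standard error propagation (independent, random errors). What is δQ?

Let u = w − r = 2.79. δu = √(δw² + δr²) = √(0.136 + 0.0256) = 0.402, so δu/u = 0.144.
Q is then a monomial in u, a, c:
δQ/Q = √((δu/u)² + (½·δa/a)² + (2·δc/c)²) = √(0.0207 + 0.00123 + 0.00436) = 0.162
Q = 3.52e+06, so δQ = 0.162 × 3.52e+06 = 5.71e+05.

5.71e+05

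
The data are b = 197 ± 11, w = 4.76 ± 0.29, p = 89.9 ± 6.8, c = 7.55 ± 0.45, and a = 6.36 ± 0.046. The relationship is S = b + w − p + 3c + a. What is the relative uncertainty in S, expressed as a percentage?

Absolute uncertainties add in quadrature for a linear combination:
  (δb)² = 121;  (δw)² = 0.0841;  (δp)² = 46.2;  (3·δc)² = 1.82;  (δa)² = 0.00212
δS = √(169) = 13.0
S = 141, so δS/S = 13.0/141 = 0.0923.

9.23%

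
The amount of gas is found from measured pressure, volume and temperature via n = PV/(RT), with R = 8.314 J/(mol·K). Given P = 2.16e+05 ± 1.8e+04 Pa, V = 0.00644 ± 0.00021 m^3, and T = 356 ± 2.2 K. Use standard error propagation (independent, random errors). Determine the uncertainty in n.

For a monomial n ∝ P, V, T^-1, fractional errors add in quadrature:
  (1·δP/P)² = (1×0.0833)² = 0.00694;  (1·δV/V)² = (1×0.0326)² = 0.00106;  (-1·δT/T)² = (-1×0.00618)² = 3.82e-05
δn/n = √(0.00805) = 0.0897
n = 0.470 mol, so δn = 0.0897 × 0.470 = 0.0422 mol.

0.0422 mol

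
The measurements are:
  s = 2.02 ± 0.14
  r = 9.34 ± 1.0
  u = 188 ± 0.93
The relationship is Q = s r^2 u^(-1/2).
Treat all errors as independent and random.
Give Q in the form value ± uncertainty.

12.9 ± 2.89

For a monomial Q ∝ s, r^2, u^(-1/2), fractional errors add in quadrature:
  (1·δs/s)² = (1×0.0693)² = 0.00480;  (2·δr/r)² = (2×0.107)² = 0.0459;  (−½·δu/u)² = (-0.5×0.00495)² = 6.12e-06
δQ/Q = √(0.0507) = 0.225
Q = 12.9, so δQ = 0.225 × 12.9 = 2.89.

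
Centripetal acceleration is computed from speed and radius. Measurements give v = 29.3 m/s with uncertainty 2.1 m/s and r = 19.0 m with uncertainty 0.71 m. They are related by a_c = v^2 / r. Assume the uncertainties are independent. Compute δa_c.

6.69 m/s^2

Relative error in a monomial: (δa_c/a_c)² = Σ (nᵢ · δxᵢ/xᵢ)².
  (2·δv/v)² = (2×0.0717)² = 0.0205;  (-1·δr/r)² = (-1×0.0374)² = 0.00140
δa_c/a_c = √(0.0219) = 0.148
a_c = 45.2 m/s^2, so δa_c = 0.148 × 45.2 = 6.69 m/s^2.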